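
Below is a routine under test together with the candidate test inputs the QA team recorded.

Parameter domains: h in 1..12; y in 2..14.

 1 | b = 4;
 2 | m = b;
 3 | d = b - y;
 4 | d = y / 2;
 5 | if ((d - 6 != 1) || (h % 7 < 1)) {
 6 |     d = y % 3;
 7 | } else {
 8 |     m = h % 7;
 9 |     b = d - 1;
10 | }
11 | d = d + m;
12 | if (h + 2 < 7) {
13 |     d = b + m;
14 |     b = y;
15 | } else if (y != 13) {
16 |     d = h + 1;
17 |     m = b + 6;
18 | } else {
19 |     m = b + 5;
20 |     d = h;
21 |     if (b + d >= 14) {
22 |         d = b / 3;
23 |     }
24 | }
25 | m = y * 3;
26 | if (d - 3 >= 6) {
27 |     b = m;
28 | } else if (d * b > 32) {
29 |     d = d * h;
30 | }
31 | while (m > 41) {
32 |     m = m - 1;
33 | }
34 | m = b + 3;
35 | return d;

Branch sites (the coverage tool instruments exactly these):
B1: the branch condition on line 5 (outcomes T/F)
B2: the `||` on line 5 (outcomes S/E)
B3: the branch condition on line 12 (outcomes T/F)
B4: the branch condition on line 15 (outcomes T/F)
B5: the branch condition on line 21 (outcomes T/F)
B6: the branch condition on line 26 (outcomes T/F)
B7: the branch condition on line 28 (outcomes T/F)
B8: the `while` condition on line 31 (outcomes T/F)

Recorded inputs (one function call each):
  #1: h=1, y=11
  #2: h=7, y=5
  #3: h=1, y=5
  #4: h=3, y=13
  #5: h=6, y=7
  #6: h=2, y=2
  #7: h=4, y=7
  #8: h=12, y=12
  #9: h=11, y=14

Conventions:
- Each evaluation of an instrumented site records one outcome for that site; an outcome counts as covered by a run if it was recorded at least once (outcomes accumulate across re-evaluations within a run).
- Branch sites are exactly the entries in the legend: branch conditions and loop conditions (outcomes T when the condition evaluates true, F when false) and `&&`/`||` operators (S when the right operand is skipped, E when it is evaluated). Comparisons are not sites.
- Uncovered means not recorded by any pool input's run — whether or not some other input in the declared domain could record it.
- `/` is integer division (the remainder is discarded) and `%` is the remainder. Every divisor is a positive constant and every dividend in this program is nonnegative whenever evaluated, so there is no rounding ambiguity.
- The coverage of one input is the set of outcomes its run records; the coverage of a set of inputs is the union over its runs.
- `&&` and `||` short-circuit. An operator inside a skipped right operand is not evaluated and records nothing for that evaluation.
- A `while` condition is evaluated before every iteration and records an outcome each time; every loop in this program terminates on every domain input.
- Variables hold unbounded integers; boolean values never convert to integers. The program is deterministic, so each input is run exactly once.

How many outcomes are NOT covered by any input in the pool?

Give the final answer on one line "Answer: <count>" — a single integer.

test 1 (h=1, y=11) hits B1=T, B2=S, B3=T, B6=F, B7=T, B8=F
test 2 (h=7, y=5) hits B1=T, B2=S, B3=F, B4=T, B6=F, B7=F, B8=F
test 3 (h=1, y=5) hits B1=T, B2=S, B3=T, B6=F, B7=T, B8=F
test 4 (h=3, y=13) hits B1=T, B2=S, B3=T, B6=F, B7=T, B8=F
test 5 (h=6, y=7) hits B1=T, B2=S, B3=F, B4=T, B6=F, B7=F, B8=F
test 6 (h=2, y=2) hits B1=T, B2=S, B3=T, B6=F, B7=F, B8=F
test 7 (h=4, y=7) hits B1=T, B2=S, B3=T, B6=F, B7=T, B8=F
test 8 (h=12, y=12) hits B1=T, B2=S, B3=F, B4=T, B6=T, B8=F
test 9 (h=11, y=14) hits B1=F, B2=E, B3=F, B4=T, B6=T, B8=T, B8=F
union over the pool: B1=T, B1=F, B2=S, B2=E, B3=T, B3=F, B4=T, B6=T, B6=F, B7=T, B7=F, B8=T, B8=F
uncovered (3 of 16): B4=F, B5=T, B5=F

Answer: 3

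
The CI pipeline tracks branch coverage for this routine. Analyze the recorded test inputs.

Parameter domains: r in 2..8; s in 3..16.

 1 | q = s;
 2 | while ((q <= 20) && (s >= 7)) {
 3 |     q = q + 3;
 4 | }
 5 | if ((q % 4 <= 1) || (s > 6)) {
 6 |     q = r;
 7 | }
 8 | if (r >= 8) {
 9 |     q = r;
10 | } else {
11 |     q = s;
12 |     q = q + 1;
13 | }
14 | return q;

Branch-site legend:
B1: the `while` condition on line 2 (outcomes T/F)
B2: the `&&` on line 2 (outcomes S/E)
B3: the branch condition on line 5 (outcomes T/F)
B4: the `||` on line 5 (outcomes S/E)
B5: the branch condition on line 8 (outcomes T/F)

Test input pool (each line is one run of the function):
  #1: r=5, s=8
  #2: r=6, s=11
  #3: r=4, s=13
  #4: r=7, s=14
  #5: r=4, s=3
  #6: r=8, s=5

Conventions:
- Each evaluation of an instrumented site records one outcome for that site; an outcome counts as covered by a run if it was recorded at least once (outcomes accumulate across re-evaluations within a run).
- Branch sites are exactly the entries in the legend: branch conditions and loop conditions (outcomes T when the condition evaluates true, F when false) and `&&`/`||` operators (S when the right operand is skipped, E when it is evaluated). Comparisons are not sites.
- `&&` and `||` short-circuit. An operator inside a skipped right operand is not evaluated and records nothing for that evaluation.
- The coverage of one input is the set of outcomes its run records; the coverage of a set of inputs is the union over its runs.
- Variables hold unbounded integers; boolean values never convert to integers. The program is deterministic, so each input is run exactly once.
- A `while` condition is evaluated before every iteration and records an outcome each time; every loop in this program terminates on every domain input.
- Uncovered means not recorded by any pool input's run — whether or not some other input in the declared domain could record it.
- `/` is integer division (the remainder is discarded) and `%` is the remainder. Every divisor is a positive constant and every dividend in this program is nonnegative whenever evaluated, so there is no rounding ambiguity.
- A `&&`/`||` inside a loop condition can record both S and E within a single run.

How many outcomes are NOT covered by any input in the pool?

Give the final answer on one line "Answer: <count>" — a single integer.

input #1, r=5, s=8: events B2->E, B1->T, B2->E, B1->T, B2->E, B1->T, B2->E, B1->T, B2->E, B1->T, B2->S, B1->F, B4->E, B3->T, ...; outcomes B1=T, B1=F, B2=S, B2=E, B3=T, B4=E, B5=F
input #2, r=6, s=11: events B2->E, B1->T, B2->E, B1->T, B2->E, B1->T, B2->E, B1->T, B2->S, B1->F, B4->E, B3->T, B5->F; outcomes B1=T, B1=F, B2=S, B2=E, B3=T, B4=E, B5=F
input #3, r=4, s=13: events B2->E, B1->T, B2->E, B1->T, B2->E, B1->T, B2->S, B1->F, B4->E, B3->T, B5->F; outcomes B1=T, B1=F, B2=S, B2=E, B3=T, B4=E, B5=F
input #4, r=7, s=14: events B2->E, B1->T, B2->E, B1->T, B2->E, B1->T, B2->S, B1->F, B4->E, B3->T, B5->F; outcomes B1=T, B1=F, B2=S, B2=E, B3=T, B4=E, B5=F
input #5, r=4, s=3: events B2->E, B1->F, B4->E, B3->F, B5->F; outcomes B1=F, B2=E, B3=F, B4=E, B5=F
input #6, r=8, s=5: events B2->E, B1->F, B4->S, B3->T, B5->T; outcomes B1=F, B2=E, B3=T, B4=S, B5=T
union over the pool: B1=T, B1=F, B2=S, B2=E, B3=T, B3=F, B4=S, B4=E, B5=T, B5=F
uncovered (0 of 10): none

Answer: 0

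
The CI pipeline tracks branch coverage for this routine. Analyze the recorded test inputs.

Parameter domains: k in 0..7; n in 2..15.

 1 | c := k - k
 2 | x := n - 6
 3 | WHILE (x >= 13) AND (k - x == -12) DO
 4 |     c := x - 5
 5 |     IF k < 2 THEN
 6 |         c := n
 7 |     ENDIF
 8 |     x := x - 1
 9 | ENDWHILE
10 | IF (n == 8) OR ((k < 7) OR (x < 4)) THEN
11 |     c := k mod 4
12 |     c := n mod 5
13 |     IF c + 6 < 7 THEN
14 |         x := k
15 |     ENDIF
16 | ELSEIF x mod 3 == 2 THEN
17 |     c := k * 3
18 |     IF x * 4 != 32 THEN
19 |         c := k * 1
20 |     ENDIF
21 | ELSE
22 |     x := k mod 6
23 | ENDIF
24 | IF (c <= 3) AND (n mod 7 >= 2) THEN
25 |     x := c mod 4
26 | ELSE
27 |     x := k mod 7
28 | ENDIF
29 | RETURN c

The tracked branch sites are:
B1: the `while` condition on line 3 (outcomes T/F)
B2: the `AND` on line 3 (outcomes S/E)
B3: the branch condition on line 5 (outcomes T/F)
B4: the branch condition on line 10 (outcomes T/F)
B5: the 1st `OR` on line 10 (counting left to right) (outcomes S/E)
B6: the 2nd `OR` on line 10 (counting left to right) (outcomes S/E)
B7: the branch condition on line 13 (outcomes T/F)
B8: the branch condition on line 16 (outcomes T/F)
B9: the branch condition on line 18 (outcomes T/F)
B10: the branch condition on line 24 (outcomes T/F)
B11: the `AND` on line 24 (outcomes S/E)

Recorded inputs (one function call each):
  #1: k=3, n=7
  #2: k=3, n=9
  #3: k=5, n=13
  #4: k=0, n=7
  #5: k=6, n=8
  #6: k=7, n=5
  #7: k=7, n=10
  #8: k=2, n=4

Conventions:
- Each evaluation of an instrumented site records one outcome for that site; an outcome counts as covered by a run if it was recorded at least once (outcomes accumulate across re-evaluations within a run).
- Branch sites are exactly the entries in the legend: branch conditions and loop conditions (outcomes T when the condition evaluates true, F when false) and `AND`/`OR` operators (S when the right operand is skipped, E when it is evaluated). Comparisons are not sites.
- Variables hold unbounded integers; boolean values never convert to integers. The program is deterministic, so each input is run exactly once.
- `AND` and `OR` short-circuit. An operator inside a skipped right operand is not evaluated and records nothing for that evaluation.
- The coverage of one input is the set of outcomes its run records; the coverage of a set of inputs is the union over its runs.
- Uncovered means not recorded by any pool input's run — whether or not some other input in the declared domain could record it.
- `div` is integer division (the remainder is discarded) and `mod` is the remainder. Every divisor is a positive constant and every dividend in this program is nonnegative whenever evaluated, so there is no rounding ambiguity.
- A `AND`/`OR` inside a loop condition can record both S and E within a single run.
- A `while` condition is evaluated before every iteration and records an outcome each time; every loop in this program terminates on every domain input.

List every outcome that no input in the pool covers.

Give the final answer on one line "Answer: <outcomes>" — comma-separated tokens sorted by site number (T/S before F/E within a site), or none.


input #1, k=3, n=7: events B2->S, B1->F, B5->E, B6->S, B4->T, B7->F, B11->E, B10->F; outcomes B1=F, B2=S, B4=T, B5=E, B6=S, B7=F, B10=F, B11=E
input #2, k=3, n=9: events B2->S, B1->F, B5->E, B6->S, B4->T, B7->F, B11->S, B10->F; outcomes B1=F, B2=S, B4=T, B5=E, B6=S, B7=F, B10=F, B11=S
input #3, k=5, n=13: events B2->S, B1->F, B5->E, B6->S, B4->T, B7->F, B11->E, B10->T; outcomes B1=F, B2=S, B4=T, B5=E, B6=S, B7=F, B10=T, B11=E
input #4, k=0, n=7: events B2->S, B1->F, B5->E, B6->S, B4->T, B7->F, B11->E, B10->F; outcomes B1=F, B2=S, B4=T, B5=E, B6=S, B7=F, B10=F, B11=E
input #5, k=6, n=8: events B2->S, B1->F, B5->S, B4->T, B7->F, B11->E, B10->F; outcomes B1=F, B2=S, B4=T, B5=S, B7=F, B10=F, B11=E
input #6, k=7, n=5: events B2->S, B1->F, B5->E, B6->E, B4->T, B7->T, B11->E, B10->T; outcomes B1=F, B2=S, B4=T, B5=E, B6=E, B7=T, B10=T, B11=E
input #7, k=7, n=10: events B2->S, B1->F, B5->E, B6->E, B4->F, B8->F, B11->E, B10->T; outcomes B1=F, B2=S, B4=F, B5=E, B6=E, B8=F, B10=T, B11=E
input #8, k=2, n=4: events B2->S, B1->F, B5->E, B6->S, B4->T, B7->F, B11->S, B10->F; outcomes B1=F, B2=S, B4=T, B5=E, B6=S, B7=F, B10=F, B11=S
union over the pool: B1=F, B2=S, B4=T, B4=F, B5=S, B5=E, B6=S, B6=E, B7=T, B7=F, B8=F, B10=T, B10=F, B11=S, B11=E
uncovered (7 of 22): B1=T, B2=E, B3=T, B3=F, B8=T, B9=T, B9=F
Answer: B1=T, B2=E, B3=T, B3=F, B8=T, B9=T, B9=F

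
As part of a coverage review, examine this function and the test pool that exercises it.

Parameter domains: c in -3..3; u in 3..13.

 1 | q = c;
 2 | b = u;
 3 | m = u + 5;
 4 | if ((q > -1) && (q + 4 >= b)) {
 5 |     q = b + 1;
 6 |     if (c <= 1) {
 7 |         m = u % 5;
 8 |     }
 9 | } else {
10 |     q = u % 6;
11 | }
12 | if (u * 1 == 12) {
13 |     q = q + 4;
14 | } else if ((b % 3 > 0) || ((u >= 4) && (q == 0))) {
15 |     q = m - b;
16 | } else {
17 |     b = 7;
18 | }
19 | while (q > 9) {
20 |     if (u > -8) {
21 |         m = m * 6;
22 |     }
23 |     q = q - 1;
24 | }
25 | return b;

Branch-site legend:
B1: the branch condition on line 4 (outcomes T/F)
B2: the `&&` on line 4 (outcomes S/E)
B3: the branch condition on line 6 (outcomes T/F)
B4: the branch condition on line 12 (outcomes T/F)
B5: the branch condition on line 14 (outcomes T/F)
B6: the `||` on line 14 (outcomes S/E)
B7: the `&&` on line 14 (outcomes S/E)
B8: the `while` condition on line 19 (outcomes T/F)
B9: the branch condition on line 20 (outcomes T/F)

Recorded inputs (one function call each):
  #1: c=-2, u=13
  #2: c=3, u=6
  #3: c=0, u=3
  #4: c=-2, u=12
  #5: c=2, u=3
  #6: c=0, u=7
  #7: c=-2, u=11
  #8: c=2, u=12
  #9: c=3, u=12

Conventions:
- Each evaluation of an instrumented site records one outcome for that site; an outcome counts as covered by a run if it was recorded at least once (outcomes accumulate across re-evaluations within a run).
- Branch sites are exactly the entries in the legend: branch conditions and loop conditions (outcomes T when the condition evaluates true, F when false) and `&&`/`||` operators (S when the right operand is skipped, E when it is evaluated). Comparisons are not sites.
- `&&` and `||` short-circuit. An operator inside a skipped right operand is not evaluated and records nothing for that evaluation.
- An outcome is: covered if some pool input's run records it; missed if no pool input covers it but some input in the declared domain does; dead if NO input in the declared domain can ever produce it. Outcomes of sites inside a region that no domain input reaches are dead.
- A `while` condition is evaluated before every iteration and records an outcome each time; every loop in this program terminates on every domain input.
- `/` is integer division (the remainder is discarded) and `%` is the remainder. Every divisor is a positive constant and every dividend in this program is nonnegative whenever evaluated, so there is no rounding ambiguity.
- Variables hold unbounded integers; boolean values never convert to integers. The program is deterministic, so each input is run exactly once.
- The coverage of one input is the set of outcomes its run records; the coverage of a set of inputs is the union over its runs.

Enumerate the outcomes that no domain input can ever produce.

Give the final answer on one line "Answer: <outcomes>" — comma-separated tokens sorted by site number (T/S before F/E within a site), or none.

sweeping the full domain (77 inputs) for each outcome:
  B8=T: no domain input ever produces it -> dead
  B9=T: no domain input ever produces it -> dead
  B9=F: no domain input ever produces it -> dead
  reachable outcomes have witnesses, e.g. B1=T (e.g. c=0, u=3), B1=F (e.g. c=-3, u=3), B2=S (e.g. c=-3, u=3), B2=E (e.g. c=0, u=3)

Answer: B8=T, B9=T, B9=F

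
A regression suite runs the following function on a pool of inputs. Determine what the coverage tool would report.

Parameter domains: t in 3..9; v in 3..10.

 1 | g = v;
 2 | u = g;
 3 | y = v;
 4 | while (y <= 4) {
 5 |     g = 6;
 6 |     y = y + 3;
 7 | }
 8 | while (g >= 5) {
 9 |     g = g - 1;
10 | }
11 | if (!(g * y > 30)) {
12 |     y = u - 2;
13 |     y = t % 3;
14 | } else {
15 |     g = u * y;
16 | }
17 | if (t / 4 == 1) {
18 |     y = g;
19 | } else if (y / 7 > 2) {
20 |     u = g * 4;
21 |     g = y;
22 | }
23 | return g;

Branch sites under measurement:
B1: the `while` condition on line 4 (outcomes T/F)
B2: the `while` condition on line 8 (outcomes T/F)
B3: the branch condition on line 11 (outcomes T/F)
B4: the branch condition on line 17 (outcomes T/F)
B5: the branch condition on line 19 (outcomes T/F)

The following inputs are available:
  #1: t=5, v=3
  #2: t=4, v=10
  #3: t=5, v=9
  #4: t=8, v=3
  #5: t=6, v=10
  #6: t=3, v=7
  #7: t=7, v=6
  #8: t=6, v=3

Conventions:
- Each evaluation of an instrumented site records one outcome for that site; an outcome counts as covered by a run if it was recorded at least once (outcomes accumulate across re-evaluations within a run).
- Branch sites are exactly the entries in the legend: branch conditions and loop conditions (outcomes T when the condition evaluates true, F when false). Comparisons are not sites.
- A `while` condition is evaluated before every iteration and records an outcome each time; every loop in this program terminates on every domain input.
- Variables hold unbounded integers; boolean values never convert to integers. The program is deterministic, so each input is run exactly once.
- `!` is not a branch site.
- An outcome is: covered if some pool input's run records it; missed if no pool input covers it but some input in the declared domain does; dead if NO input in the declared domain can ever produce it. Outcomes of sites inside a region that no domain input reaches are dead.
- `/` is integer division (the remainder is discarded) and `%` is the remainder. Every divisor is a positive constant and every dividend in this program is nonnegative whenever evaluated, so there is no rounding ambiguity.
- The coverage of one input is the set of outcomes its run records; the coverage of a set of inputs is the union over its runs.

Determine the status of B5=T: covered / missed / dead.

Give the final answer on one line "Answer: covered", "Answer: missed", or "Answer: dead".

no pool input records B5=T
checking all 56 inputs in the declared domain: B5=T is never recorded -> dead

Answer: dead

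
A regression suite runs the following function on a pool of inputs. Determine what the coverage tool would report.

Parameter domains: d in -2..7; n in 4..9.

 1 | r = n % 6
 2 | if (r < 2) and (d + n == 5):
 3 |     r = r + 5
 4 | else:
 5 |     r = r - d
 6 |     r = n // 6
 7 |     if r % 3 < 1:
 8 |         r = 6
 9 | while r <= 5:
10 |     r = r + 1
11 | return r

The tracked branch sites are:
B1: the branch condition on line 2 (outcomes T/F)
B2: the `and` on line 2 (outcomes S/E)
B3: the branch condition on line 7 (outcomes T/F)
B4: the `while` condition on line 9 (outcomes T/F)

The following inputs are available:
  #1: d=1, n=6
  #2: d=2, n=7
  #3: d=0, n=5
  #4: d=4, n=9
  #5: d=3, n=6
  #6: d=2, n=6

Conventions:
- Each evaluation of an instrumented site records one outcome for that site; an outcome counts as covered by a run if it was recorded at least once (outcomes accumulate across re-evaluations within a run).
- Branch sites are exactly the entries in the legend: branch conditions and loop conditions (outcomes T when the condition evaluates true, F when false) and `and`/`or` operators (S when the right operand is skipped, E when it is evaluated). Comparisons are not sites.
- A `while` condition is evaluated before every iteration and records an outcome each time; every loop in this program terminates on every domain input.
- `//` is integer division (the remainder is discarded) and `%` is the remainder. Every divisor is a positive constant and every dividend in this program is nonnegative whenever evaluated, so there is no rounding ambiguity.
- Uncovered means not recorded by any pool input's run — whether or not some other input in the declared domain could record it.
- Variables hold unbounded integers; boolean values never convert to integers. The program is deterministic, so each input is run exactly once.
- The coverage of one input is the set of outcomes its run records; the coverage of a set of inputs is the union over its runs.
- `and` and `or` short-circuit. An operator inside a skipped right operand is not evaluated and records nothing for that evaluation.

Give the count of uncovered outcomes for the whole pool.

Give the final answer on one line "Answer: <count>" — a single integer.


input #1, d=1, n=6: events B2->E, B1->F, B3->F, B4->T, B4->T, B4->T, B4->T, B4->T, B4->F; outcomes B1=F, B2=E, B3=F, B4=T, B4=F
input #2, d=2, n=7: events B2->E, B1->F, B3->F, B4->T, B4->T, B4->T, B4->T, B4->T, B4->F; outcomes B1=F, B2=E, B3=F, B4=T, B4=F
input #3, d=0, n=5: events B2->S, B1->F, B3->T, B4->F; outcomes B1=F, B2=S, B3=T, B4=F
input #4, d=4, n=9: events B2->S, B1->F, B3->F, B4->T, B4->T, B4->T, B4->T, B4->T, B4->F; outcomes B1=F, B2=S, B3=F, B4=T, B4=F
input #5, d=3, n=6: events B2->E, B1->F, B3->F, B4->T, B4->T, B4->T, B4->T, B4->T, B4->F; outcomes B1=F, B2=E, B3=F, B4=T, B4=F
input #6, d=2, n=6: events B2->E, B1->F, B3->F, B4->T, B4->T, B4->T, B4->T, B4->T, B4->F; outcomes B1=F, B2=E, B3=F, B4=T, B4=F
union over the pool: B1=F, B2=S, B2=E, B3=T, B3=F, B4=T, B4=F
uncovered (1 of 8): B1=T
Answer: 1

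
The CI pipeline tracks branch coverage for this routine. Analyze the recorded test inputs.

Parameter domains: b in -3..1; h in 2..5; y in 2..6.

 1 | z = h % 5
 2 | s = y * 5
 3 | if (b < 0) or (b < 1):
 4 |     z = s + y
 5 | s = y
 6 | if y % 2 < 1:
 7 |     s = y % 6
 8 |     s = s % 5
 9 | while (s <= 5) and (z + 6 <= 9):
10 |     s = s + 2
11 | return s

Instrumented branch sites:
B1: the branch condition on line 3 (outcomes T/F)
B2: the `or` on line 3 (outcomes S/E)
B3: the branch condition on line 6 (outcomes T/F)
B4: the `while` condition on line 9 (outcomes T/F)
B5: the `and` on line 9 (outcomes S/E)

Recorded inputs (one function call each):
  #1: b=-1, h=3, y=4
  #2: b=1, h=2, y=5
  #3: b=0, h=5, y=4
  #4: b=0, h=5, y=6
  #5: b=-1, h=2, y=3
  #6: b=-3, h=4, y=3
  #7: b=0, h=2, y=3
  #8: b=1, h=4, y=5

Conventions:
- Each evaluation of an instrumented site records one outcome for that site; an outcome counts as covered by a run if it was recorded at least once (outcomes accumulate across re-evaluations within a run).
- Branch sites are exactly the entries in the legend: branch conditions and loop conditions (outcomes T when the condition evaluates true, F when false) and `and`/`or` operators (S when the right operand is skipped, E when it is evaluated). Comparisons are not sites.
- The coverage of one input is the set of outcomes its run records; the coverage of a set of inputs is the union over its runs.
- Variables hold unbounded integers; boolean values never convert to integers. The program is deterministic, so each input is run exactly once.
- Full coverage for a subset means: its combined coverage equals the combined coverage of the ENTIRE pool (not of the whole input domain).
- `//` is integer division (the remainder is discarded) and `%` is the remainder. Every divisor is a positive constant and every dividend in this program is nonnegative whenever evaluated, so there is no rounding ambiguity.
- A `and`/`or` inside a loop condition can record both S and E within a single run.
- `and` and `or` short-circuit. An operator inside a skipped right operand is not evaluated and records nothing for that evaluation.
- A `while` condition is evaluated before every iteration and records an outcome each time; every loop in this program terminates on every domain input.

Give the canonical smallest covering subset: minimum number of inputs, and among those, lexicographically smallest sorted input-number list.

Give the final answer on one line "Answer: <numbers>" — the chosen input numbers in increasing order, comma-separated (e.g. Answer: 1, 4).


test 1 (b=-1, h=3, y=4) fires B2->S, B1->T, B3->T, B5->E, B4->F; hits B1=T, B2=S, B3=T, B4=F, B5=E
test 2 (b=1, h=2, y=5) fires B2->E, B1->F, B3->F, B5->E, B4->T, B5->S, B4->F; hits B1=F, B2=E, B3=F, B4=T, B4=F, B5=S, B5=E
test 3 (b=0, h=5, y=4) fires B2->E, B1->T, B3->T, B5->E, B4->F; hits B1=T, B2=E, B3=T, B4=F, B5=E
test 4 (b=0, h=5, y=6) fires B2->E, B1->T, B3->T, B5->E, B4->F; hits B1=T, B2=E, B3=T, B4=F, B5=E
test 5 (b=-1, h=2, y=3) fires B2->S, B1->T, B3->F, B5->E, B4->F; hits B1=T, B2=S, B3=F, B4=F, B5=E
test 6 (b=-3, h=4, y=3) fires B2->S, B1->T, B3->F, B5->E, B4->F; hits B1=T, B2=S, B3=F, B4=F, B5=E
test 7 (b=0, h=2, y=3) fires B2->E, B1->T, B3->F, B5->E, B4->F; hits B1=T, B2=E, B3=F, B4=F, B5=E
test 8 (b=1, h=4, y=5) fires B2->E, B1->F, B3->F, B5->E, B4->F; hits B1=F, B2=E, B3=F, B4=F, B5=E
the full pool covers 10 outcomes: B1=T, B1=F, B2=S, B2=E, B3=T, B3=F, B4=T, B4=F, B5=S, B5=E
size 1 is not enough: best union over all size-1 subsets is 7/10
the canonical winner is {1, 2}: size 2, full 10-outcome coverage, earliest index list among size-2 covers
Answer: 1, 2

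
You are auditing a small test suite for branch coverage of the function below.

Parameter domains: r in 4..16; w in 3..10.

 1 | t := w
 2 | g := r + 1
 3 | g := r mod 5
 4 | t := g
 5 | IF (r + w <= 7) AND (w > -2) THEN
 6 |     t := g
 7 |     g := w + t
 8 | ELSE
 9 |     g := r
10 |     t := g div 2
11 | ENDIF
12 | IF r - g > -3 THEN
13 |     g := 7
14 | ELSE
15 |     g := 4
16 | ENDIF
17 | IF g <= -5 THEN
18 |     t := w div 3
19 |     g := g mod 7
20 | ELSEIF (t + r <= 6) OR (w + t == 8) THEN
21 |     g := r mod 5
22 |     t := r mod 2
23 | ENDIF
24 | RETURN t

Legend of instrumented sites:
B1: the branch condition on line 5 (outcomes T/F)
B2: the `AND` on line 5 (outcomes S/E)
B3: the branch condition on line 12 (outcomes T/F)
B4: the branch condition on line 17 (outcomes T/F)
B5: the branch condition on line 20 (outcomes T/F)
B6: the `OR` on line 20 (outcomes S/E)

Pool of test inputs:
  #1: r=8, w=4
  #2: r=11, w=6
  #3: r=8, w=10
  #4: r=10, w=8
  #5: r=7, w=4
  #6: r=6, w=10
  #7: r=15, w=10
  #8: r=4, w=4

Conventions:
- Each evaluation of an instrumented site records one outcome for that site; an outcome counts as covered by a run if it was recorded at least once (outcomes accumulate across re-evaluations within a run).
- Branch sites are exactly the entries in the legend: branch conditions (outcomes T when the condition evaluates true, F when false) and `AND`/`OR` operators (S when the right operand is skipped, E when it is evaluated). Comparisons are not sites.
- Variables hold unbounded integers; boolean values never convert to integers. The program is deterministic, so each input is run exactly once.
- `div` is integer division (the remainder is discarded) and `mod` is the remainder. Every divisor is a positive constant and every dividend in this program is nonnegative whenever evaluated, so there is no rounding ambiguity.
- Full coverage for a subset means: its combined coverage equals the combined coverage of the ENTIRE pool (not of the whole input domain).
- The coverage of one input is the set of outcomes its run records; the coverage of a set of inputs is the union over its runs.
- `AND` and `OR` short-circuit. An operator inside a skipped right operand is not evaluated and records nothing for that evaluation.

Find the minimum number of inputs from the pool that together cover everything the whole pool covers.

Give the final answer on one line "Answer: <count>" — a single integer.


#1 (r=8, w=4) -> B2->S, B1->F, B3->T, B4->F, B6->E, B5->T; covered: B1=F, B2=S, B3=T, B4=F, B5=T, B6=E
#2 (r=11, w=6) -> B2->S, B1->F, B3->T, B4->F, B6->E, B5->F; covered: B1=F, B2=S, B3=T, B4=F, B5=F, B6=E
#3 (r=8, w=10) -> B2->S, B1->F, B3->T, B4->F, B6->E, B5->F; covered: B1=F, B2=S, B3=T, B4=F, B5=F, B6=E
#4 (r=10, w=8) -> B2->S, B1->F, B3->T, B4->F, B6->E, B5->F; covered: B1=F, B2=S, B3=T, B4=F, B5=F, B6=E
#5 (r=7, w=4) -> B2->S, B1->F, B3->T, B4->F, B6->E, B5->F; covered: B1=F, B2=S, B3=T, B4=F, B5=F, B6=E
#6 (r=6, w=10) -> B2->S, B1->F, B3->T, B4->F, B6->E, B5->F; covered: B1=F, B2=S, B3=T, B4=F, B5=F, B6=E
#7 (r=15, w=10) -> B2->S, B1->F, B3->T, B4->F, B6->E, B5->F; covered: B1=F, B2=S, B3=T, B4=F, B5=F, B6=E
#8 (r=4, w=4) -> B2->S, B1->F, B3->T, B4->F, B6->S, B5->T; covered: B1=F, B2=S, B3=T, B4=F, B5=T, B6=S
together the pool reaches 8 outcomes: B1=F, B2=S, B3=T, B4=F, B5=T, B5=F, B6=S, B6=E
size 1 is not enough: best union over all size-1 subsets is 6/8
size 2: inputs {2, 8} cover all 8 outcomes, and no lexicographically smaller subset of this size does
Answer: 2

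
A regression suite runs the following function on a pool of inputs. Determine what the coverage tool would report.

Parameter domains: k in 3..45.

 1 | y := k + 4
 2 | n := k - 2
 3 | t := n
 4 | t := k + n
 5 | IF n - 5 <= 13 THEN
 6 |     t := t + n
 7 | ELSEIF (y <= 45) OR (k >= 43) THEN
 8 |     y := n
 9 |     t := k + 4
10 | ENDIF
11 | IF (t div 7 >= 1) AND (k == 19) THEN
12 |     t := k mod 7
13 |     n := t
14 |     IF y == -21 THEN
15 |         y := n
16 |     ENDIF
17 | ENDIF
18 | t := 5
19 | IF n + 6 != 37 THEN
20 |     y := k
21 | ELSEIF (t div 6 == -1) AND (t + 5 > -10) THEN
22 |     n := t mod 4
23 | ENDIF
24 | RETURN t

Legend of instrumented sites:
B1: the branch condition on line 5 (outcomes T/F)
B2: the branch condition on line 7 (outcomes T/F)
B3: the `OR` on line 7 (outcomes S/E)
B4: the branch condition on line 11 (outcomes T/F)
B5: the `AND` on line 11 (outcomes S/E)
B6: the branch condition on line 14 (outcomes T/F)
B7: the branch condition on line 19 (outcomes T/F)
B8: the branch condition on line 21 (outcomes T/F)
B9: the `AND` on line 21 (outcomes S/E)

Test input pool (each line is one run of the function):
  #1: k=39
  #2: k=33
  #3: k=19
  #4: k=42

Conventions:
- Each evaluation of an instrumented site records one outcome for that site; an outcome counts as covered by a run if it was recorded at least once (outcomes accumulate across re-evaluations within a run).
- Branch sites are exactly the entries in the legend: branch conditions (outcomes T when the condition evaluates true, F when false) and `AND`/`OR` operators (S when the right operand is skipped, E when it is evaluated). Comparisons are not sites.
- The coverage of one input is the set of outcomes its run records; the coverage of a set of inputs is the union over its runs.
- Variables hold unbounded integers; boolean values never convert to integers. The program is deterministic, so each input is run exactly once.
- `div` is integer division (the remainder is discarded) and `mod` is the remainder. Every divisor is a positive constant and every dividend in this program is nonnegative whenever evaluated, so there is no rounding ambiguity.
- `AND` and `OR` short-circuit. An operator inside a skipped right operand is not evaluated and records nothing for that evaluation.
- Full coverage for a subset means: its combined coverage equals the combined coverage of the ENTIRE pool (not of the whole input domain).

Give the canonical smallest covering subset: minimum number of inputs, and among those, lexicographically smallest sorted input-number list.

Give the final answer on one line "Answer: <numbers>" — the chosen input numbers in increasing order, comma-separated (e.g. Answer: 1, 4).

input #1, k=39: outcomes B1=F, B2=T, B3=S, B4=F, B5=E, B7=T
input #2, k=33: outcomes B1=F, B2=T, B3=S, B4=F, B5=E, B7=F, B8=F, B9=S
input #3, k=19: outcomes B1=T, B4=T, B5=E, B6=F, B7=T
input #4, k=42: outcomes B1=F, B2=F, B3=E, B4=F, B5=E, B7=T
pool-wide coverage (14 outcomes): B1=T, B1=F, B2=T, B2=F, B3=S, B3=E, B4=T, B4=F, B5=E, B6=F, B7=T, B7=F, B8=F, B9=S
size 1 is not enough: best union over all size-1 subsets is 8/14
size 2 is not enough: best union over all size-2 subsets is 12/14
the canonical winner is {2, 3, 4}: size 3, full 14-outcome coverage, earliest index list among size-3 covers

Answer: 2, 3, 4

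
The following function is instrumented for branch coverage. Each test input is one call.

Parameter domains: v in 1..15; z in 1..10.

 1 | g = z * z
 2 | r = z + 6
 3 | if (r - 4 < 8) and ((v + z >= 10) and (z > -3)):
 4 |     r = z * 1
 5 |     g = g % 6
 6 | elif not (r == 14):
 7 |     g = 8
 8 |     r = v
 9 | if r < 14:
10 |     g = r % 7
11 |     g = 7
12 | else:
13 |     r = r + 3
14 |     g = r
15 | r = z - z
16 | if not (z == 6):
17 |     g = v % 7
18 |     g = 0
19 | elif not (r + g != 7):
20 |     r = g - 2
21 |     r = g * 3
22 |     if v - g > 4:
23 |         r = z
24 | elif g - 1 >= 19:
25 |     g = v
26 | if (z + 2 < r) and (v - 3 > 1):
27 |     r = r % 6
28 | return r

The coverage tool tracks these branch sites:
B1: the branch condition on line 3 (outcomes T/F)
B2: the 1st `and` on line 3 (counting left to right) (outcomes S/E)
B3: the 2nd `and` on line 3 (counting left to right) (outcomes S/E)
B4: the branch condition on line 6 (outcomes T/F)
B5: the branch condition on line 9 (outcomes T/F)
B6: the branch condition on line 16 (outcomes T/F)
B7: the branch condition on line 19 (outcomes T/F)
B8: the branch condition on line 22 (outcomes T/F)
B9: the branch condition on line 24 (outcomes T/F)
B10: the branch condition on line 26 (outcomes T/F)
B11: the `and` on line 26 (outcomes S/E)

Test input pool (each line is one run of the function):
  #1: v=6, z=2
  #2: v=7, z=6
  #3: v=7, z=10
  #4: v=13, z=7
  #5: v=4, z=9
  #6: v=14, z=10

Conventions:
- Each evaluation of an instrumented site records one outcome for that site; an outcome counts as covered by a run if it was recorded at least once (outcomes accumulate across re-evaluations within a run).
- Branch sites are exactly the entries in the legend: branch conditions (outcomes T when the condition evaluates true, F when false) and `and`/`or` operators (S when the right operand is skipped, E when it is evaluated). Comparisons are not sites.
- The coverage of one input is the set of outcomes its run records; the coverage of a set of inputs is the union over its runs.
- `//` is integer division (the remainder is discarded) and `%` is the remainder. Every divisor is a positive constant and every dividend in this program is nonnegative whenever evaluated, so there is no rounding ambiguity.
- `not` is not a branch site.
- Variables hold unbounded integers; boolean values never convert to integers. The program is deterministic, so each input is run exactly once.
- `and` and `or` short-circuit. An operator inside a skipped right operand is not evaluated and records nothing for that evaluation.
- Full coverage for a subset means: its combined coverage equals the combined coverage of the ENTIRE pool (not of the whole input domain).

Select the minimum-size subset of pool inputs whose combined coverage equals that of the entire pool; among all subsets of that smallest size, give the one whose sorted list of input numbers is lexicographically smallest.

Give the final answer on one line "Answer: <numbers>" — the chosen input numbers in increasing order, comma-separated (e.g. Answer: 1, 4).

input #1, v=6, z=2: events B2->E, B3->S, B1->F, B4->T, B5->T, B6->T, B11->S, B10->F; outcomes B1=F, B2=E, B3=S, B4=T, B5=T, B6=T, B10=F, B11=S
input #2, v=7, z=6: events B2->S, B1->F, B4->T, B5->T, B6->F, B7->T, B8->F, B11->E, B10->T; outcomes B1=F, B2=S, B4=T, B5=T, B6=F, B7=T, B8=F, B10=T, B11=E
input #3, v=7, z=10: events B2->S, B1->F, B4->T, B5->T, B6->T, B11->S, B10->F; outcomes B1=F, B2=S, B4=T, B5=T, B6=T, B10=F, B11=S
input #4, v=13, z=7: events B2->S, B1->F, B4->T, B5->T, B6->T, B11->S, B10->F; outcomes B1=F, B2=S, B4=T, B5=T, B6=T, B10=F, B11=S
input #5, v=4, z=9: events B2->S, B1->F, B4->T, B5->T, B6->T, B11->S, B10->F; outcomes B1=F, B2=S, B4=T, B5=T, B6=T, B10=F, B11=S
input #6, v=14, z=10: events B2->S, B1->F, B4->T, B5->F, B6->T, B11->S, B10->F; outcomes B1=F, B2=S, B4=T, B5=F, B6=T, B10=F, B11=S
the full pool covers 15 outcomes: B1=F, B2=S, B2=E, B3=S, B4=T, B5=T, B5=F, B6=T, B6=F, B7=T, B8=F, B10=T, B10=F, B11=S, B11=E
checked all size-1 subsets: none covers 15 outcomes (max 9/15)
checked all size-2 subsets: none covers 15 outcomes (max 14/15)
the canonical winner is {1, 2, 6}: size 3, full 15-outcome coverage, earliest index list among size-3 covers

Answer: 1, 2, 6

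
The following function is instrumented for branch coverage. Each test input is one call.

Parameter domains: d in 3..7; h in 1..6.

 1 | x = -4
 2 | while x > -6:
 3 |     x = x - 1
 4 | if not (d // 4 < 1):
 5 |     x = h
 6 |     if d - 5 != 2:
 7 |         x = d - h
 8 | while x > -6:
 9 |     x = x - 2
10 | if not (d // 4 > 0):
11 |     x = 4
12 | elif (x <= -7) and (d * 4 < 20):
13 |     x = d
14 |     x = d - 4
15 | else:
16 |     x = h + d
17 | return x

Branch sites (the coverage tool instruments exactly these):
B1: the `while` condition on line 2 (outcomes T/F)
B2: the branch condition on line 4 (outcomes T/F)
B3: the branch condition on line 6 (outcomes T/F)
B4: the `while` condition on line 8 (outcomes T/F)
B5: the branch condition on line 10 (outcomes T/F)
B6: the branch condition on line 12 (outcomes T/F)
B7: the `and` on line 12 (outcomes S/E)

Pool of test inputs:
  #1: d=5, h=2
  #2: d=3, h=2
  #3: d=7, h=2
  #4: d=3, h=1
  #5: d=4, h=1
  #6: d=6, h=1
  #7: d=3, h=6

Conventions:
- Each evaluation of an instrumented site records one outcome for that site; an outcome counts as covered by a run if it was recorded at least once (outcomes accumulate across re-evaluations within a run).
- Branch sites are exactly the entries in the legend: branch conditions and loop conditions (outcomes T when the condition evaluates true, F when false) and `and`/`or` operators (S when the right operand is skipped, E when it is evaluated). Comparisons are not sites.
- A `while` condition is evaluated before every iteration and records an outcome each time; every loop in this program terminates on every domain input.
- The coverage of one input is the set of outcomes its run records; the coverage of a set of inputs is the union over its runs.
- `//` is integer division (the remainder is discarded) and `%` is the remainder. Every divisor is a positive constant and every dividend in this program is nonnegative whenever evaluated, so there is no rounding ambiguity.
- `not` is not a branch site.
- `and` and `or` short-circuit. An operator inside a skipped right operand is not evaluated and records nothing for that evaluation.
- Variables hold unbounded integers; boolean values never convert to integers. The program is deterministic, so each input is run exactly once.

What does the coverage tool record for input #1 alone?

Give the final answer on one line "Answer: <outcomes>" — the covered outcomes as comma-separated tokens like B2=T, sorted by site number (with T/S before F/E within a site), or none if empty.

Event log for input #1 (d=5, h=2):
  B1->T, B1->T, B1->F, B2->T, B3->T, B4->T, B4->T, B4->T, B4->T, B4->T
  B4->F, B5->F, B7->E, B6->F
collecting distinct outcomes: B1=T, B1=F, B2=T, B3=T, B4=T, B4=F, B5=F, B6=F, B7=E

Answer: B1=T, B1=F, B2=T, B3=T, B4=T, B4=F, B5=F, B6=F, B7=E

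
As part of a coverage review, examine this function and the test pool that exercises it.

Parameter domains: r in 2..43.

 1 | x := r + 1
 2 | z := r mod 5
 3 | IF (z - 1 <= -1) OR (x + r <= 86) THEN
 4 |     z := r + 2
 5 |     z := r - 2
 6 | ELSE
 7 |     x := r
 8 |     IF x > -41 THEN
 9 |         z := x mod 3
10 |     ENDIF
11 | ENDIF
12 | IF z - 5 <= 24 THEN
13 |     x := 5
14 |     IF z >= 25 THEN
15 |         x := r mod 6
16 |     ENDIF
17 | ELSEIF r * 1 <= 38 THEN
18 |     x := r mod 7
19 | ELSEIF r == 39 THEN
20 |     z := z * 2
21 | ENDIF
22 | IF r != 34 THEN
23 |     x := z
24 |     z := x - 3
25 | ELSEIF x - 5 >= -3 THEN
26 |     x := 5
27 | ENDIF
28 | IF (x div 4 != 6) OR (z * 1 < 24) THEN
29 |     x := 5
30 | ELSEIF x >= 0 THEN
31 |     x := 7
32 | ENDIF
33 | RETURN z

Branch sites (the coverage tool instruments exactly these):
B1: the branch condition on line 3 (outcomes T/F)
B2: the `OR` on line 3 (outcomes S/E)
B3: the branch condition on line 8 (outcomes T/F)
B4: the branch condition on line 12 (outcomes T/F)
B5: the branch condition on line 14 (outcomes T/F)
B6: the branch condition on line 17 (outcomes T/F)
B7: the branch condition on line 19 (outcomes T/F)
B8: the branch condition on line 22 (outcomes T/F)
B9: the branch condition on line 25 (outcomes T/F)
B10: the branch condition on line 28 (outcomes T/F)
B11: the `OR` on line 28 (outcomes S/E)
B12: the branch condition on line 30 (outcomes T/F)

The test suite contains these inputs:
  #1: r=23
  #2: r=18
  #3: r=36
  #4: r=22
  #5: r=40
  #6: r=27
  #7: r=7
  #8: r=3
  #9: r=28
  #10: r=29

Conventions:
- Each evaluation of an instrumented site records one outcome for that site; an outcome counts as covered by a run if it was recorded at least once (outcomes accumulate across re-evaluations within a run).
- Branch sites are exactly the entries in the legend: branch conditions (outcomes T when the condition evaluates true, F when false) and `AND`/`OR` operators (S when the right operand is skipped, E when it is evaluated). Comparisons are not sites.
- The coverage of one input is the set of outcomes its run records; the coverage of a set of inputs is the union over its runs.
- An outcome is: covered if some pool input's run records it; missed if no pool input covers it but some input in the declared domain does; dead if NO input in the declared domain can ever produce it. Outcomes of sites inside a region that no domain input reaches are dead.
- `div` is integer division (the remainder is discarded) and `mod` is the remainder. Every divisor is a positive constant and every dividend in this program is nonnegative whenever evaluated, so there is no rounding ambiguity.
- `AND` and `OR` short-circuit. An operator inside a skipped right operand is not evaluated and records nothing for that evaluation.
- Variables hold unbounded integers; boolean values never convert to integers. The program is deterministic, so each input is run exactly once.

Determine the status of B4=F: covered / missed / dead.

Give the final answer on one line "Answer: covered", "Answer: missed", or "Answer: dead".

B4=F is recorded by pool input(s) 3, 5 -> covered

Answer: covered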